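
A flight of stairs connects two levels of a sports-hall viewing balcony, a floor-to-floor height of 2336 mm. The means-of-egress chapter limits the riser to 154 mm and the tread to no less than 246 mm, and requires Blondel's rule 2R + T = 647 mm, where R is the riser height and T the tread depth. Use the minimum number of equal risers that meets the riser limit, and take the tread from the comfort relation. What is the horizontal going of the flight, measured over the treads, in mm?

⌈2336/154⌉ = 16 risers.
Each riser is 2336/16 = 146 mm (≤ 154 mm).
T = 647 − 2·146 = 355 mm, which satisfies the 246 mm minimum.
16 risers give 15 treads; going = 15 × 355 = 5325 mm.

5325 mm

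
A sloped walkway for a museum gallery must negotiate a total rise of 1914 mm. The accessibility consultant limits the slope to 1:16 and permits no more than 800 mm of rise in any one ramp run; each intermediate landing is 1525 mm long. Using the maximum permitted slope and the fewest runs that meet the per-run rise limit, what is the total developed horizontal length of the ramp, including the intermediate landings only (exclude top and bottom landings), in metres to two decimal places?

33.67 m

⌈1914/800⌉ = 3 ramp runs. That means 2 intermediate landings.
Horizontal run for 1914 mm of rise at 1:16 is 1914 × 16 = 30624 mm.
2 intermediate landings contribute 2 × 1525 = 3050 mm.
Total developed length = 30624 + 3050 = 33674 mm.
= 33.67 m.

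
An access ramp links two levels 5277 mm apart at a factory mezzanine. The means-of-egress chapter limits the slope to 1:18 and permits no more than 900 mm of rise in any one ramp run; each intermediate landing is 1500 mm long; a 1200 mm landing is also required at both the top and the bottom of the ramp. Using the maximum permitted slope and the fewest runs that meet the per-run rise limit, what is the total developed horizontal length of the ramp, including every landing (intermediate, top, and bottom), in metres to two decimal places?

5277 / 900 = 5.86, so 6 ramp runs are needed. That means 5 intermediate landings.
Horizontal run for 5277 mm of rise at 1:18 is 5277 × 18 = 94986 mm.
Intermediate landings: 5 × 1500 = 7500 mm.
Top and bottom landings: 2 × 1200 = 2400 mm.
Total = 94986 + 7500 + 2400 = 104886 mm.
= 104.89 m.

104.89 m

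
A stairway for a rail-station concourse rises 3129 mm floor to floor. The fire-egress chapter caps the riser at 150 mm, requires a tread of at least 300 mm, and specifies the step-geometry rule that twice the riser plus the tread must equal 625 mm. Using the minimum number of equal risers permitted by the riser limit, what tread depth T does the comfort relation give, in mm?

327 mm

⌈3129/150⌉ = 21 risers.
Riser R = 3129 / 21 = 149 mm, within the 150 mm limit.
T = 625 − 2·149 = 327 mm, which satisfies the 300 mm minimum.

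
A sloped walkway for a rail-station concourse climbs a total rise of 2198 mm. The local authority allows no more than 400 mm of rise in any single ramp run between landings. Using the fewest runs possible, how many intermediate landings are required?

5 intermediate landings

2198 / 400 = 5.50, so 6 ramp runs are needed.
6 runs are separated by 5 intermediate landings.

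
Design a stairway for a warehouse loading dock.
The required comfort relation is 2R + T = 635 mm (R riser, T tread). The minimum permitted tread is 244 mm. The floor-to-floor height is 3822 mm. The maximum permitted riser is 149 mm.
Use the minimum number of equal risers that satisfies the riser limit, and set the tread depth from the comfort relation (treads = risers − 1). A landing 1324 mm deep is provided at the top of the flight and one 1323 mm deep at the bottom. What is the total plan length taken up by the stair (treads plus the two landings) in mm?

3822 / 149 = 25.65, so 26 risers are needed.
Each riser is 3822/26 = 147 mm (≤ 149 mm).
T = 635 − 2·147 = 341 mm, which satisfies the 244 mm minimum.
Treads = 26 − 1 = 25; going = 25 × 341 = 8525 mm.
Enclosure = 8525 + 1324 + 1323 = 11172 mm.

11172 mm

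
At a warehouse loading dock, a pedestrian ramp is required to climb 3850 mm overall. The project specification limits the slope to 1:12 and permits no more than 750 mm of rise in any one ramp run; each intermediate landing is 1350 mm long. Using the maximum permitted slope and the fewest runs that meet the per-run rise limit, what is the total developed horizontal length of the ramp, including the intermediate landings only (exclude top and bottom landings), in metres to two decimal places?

52.95 m

3850 / 750 = 5.133 → round up to 6 ramp runs. That means 5 intermediate landings.
Ramp run (horizontal) at 1:12: 3850 × 12 = 46200 mm.
5 intermediate landings contribute 5 × 1350 = 6750 mm.
Developed length = 46200 + 6750 = 52950 mm.
= 52.95 m.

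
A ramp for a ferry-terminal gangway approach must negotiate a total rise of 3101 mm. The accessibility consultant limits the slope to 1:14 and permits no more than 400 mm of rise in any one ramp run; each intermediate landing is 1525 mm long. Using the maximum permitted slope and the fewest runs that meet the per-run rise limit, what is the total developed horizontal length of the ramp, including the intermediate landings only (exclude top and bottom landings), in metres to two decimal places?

54.09 m

At most 400 each: 3101/400 = 7.75, giving 8 ramp runs. That means 7 intermediate landings.
Horizontal run for 3101 mm of rise at 1:14 is 3101 × 14 = 43414 mm.
Intermediate landings: 7 × 1525 = 10675 mm.
Total developed length = 43414 + 10675 = 54089 mm.
= 54.09 m.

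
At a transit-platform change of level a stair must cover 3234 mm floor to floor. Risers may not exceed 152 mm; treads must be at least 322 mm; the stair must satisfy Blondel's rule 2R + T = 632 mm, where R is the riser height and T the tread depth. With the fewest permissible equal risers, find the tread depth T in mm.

3234 / 152 = 21.28, so 22 risers are needed.
Each riser is 3234/22 = 147 mm (≤ 152 mm).
Tread T = 632 − 2 × 147 = 338 mm (≥ 322 mm).

338 mm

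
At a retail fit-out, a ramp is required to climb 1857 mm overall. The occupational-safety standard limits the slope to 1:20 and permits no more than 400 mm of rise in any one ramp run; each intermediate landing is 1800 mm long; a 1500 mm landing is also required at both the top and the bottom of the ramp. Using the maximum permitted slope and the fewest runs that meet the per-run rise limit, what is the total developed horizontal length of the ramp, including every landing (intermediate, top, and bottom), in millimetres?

1857 / 400 = 4.64, so 5 ramp runs are needed. That means 4 intermediate landings.
Horizontal run for 1857 mm of rise at 1:20 is 1857 × 20 = 37140 mm.
Intermediate landings: 4 × 1800 = 7200 mm.
Top and bottom landings: 2 × 1500 = 3000 mm.
Total = 37140 + 7200 + 3000 = 47340 mm.

47340 mm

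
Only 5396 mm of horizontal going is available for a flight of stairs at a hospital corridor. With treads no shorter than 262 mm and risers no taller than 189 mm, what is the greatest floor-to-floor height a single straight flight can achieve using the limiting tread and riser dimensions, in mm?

3969 mm

Treads that fit: ⌊5396 / 262⌋ = 20.
Risers = treads + 1 = 21.
Maximum height = 21 × 189 = 3969 mm.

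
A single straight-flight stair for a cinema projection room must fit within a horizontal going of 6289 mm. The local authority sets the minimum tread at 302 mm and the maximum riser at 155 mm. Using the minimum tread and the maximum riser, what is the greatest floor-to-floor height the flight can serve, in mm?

3255 mm

Treads that fit: ⌊6289 / 302⌋ = 20.
Risers = treads + 1 = 21.
Maximum height = 21 × 155 = 3255 mm.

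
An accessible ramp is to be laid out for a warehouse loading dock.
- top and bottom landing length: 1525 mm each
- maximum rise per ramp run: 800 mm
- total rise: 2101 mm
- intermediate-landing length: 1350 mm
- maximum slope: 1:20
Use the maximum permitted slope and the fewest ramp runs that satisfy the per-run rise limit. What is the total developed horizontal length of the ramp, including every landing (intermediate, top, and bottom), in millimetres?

⌈2101/800⌉ = 3 ramp runs. That means 2 intermediate landings.
Ramp run (horizontal) at 1:20: 2101 × 20 = 42020 mm.
2 intermediate landings contribute 2 × 1350 = 2700 mm.
Top and bottom landings: 2 × 1525 = 3050 mm.
Total = 42020 + 2700 + 3050 = 47770 mm.

47770 mm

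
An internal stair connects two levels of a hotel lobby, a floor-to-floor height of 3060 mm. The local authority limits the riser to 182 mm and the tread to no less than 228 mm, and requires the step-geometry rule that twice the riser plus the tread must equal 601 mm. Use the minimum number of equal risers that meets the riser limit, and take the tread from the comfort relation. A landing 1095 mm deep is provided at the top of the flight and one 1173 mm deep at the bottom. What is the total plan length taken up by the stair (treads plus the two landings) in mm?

3060 / 182 = 16.813 → round up to 17 risers.
R = 3060 ÷ 17 = 180 mm.
Tread T = 601 − 2 × 180 = 241 mm (≥ 228 mm).
Treads = 17 − 1 = 16; going = 16 × 241 = 3856 mm.
Enclosure = 3856 + 1095 + 1173 = 6124 mm.

6124 mm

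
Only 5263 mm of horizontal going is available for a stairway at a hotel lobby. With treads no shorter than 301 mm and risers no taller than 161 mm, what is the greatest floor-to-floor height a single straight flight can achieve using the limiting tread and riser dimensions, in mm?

2898 mm

Treads that fit: ⌊5263 / 301⌋ = 17.
Risers = treads + 1 = 18.
Maximum height = 18 × 161 = 2898 mm.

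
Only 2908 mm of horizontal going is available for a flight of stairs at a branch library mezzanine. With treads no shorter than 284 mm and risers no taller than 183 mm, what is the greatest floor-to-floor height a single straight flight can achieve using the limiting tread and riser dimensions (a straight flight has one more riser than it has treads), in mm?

Treads that fit: ⌊2908 / 284⌋ = 10.
Risers = treads + 1 = 11.
Maximum height = 11 × 183 = 2013 mm.

2013 mm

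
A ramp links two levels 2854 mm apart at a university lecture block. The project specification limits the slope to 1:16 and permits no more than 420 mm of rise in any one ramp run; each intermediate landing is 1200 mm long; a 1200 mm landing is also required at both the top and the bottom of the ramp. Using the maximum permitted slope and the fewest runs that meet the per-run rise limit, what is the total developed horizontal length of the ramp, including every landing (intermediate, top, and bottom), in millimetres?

2854 / 420 = 6.795 → round up to 7 ramp runs. That means 6 intermediate landings.
Ramp run (horizontal) at 1:16: 2854 × 16 = 45664 mm.
Intermediate landings: 6 × 1200 = 7200 mm.
Top and bottom landings: 2 × 1200 = 2400 mm.
Total = 45664 + 7200 + 2400 = 55264 mm.

55264 mm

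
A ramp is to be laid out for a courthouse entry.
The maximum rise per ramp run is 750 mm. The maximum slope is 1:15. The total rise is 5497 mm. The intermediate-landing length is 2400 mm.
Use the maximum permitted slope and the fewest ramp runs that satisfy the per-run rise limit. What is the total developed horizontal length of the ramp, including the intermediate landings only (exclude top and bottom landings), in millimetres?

⌈5497/750⌉ = 8 ramp runs. That means 7 intermediate landings.
Horizontal run for 5497 mm of rise at 1:15 is 5497 × 15 = 82455 mm.
Intermediate landings: 7 × 2400 = 16800 mm.
Developed length = 82455 + 16800 = 99255 mm.

99255 mm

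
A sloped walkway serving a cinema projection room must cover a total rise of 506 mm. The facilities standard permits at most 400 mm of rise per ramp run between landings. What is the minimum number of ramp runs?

2 runs

At most 400 each: 506/400 = 1.26, giving 2 ramp runs.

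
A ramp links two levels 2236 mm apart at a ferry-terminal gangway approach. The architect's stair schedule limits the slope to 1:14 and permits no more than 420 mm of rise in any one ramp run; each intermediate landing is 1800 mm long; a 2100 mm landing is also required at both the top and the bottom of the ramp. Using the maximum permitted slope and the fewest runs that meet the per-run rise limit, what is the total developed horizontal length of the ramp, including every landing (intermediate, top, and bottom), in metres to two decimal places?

44.50 m

2236 / 420 = 5.32, so 6 ramp runs are needed. That means 5 intermediate landings.
Ramp run (horizontal) at 1:14: 2236 × 14 = 31304 mm.
Intermediate landings: 5 × 1800 = 9000 mm.
Top and bottom landings: 2 × 2100 = 4200 mm.
Total = 31304 + 9000 + 4200 = 44504 mm.
= 44.50 m.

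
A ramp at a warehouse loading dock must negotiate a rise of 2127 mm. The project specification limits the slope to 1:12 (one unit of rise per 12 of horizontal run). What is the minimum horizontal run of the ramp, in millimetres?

At 1:12 the run is 12 × 2127 = 25524 mm.

25524 mm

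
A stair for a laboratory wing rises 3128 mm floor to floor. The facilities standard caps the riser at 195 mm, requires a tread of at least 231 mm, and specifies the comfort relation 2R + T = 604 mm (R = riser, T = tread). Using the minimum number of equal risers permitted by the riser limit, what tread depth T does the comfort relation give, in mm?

⌈3128/195⌉ = 17 risers.
Riser R = 3128 / 17 = 184 mm, within the 195 mm limit.
T = 604 − 2·184 = 236 mm, which satisfies the 231 mm minimum.

236 mm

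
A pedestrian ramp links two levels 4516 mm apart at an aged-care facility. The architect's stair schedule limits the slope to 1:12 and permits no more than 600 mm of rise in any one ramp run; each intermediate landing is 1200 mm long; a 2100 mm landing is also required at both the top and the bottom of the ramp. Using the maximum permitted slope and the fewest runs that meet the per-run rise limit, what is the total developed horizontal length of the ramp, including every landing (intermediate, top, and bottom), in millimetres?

At most 600 each: 4516/600 = 7.53, giving 8 ramp runs. That means 7 intermediate landings.
Horizontal run for 4516 mm of rise at 1:12 is 4516 × 12 = 54192 mm.
Intermediate landings: 7 × 1200 = 8400 mm.
Top and bottom landings: 2 × 2100 = 4200 mm.
Total = 54192 + 8400 + 4200 = 66792 mm.

66792 mm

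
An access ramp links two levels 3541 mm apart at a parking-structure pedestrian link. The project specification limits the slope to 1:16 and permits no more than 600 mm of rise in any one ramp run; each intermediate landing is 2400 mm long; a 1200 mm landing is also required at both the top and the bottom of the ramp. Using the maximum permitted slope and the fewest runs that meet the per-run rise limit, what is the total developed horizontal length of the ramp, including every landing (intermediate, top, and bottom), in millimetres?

71056 mm

3541 / 600 = 5.90, so 6 ramp runs are needed. That means 5 intermediate landings.
Ramp run (horizontal) at 1:16: 3541 × 16 = 56656 mm.
5 intermediate landings contribute 5 × 2400 = 12000 mm.
Top and bottom landings: 2 × 1200 = 2400 mm.
Total = 56656 + 12000 + 2400 = 71056 mm.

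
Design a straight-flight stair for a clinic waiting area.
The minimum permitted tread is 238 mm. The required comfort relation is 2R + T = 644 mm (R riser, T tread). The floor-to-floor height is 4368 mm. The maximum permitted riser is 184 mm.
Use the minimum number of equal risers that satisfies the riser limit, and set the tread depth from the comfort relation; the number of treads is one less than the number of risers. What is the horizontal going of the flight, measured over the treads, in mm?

6440 mm

4368 / 184 = 23.74, so 24 risers are needed.
Each riser is 4368/24 = 182 mm (≤ 184 mm).
Tread T = 644 − 2 × 182 = 280 mm (≥ 238 mm).
24 risers give 23 treads; going = 23 × 280 = 6440 mm.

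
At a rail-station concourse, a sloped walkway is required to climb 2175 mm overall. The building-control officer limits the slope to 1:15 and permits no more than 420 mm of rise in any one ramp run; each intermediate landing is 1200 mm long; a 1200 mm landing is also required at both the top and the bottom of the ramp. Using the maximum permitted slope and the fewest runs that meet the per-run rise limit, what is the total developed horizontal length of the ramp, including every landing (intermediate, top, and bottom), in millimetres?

2175 / 420 = 5.18, so 6 ramp runs are needed. That means 5 intermediate landings.
Ramp run (horizontal) at 1:15: 2175 × 15 = 32625 mm.
Intermediate landings: 5 × 1200 = 6000 mm.
Top and bottom landings: 2 × 1200 = 2400 mm.
Total = 32625 + 6000 + 2400 = 41025 mm.

41025 mm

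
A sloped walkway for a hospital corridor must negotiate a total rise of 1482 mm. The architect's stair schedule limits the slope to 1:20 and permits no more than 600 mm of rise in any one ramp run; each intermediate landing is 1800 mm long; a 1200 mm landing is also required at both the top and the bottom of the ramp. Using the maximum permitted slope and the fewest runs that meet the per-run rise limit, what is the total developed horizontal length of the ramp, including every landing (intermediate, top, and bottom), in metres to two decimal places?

⌈1482/600⌉ = 3 ramp runs. That means 2 intermediate landings.
Ramp run (horizontal) at 1:20: 1482 × 20 = 29640 mm.
2 intermediate landings contribute 2 × 1800 = 3600 mm.
Top and bottom landings: 2 × 1200 = 2400 mm.
Total = 29640 + 3600 + 2400 = 35640 mm.
= 35.64 m.

35.64 m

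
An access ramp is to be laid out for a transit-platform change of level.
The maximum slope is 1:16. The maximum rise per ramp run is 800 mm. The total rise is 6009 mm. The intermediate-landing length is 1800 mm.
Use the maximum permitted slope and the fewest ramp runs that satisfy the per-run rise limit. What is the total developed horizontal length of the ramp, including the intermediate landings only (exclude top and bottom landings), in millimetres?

⌈6009/800⌉ = 8 ramp runs. That means 7 intermediate landings.
Horizontal run for 6009 mm of rise at 1:16 is 6009 × 16 = 96144 mm.
7 intermediate landings contribute 7 × 1800 = 12600 mm.
Developed length = 96144 + 12600 = 108744 mm.

108744 mm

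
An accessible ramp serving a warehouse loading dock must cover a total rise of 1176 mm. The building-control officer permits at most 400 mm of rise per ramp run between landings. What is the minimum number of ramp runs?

3 runs

⌈1176/400⌉ = 3 ramp runs.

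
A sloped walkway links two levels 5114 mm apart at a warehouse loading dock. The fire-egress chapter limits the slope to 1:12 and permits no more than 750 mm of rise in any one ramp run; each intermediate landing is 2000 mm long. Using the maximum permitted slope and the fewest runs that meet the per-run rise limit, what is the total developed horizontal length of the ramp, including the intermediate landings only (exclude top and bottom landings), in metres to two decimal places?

At most 750 each: 5114/750 = 6.82, giving 7 ramp runs. That means 6 intermediate landings.
Ramp run (horizontal) at 1:12: 5114 × 12 = 61368 mm.
6 intermediate landings contribute 6 × 2000 = 12000 mm.
Total developed length = 61368 + 12000 = 73368 mm.
= 73.37 m.

73.37 m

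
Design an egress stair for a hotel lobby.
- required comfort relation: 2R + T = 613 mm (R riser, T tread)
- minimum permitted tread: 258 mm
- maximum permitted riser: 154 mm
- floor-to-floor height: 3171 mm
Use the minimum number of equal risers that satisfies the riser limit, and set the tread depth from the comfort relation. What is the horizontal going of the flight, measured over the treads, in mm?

⌈3171/154⌉ = 21 risers.
Riser R = 3171 / 21 = 151 mm, within the 154 mm limit.
From 2R + T = 613: T = 613 − 302 = 311 mm.
21 risers give 20 treads; going = 20 × 311 = 6220 mm.

6220 mm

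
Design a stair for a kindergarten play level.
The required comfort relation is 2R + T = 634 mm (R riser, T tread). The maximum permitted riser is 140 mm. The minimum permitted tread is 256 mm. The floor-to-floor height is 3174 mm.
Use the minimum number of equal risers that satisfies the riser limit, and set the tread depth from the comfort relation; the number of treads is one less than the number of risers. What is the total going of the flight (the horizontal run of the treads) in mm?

3174 / 140 = 22.671 → round up to 23 risers.
Each riser is 3174/23 = 138 mm (≤ 140 mm).
From 2R + T = 634: T = 634 − 276 = 358 mm.
Treads = 23 − 1 = 22; going = 22 × 358 = 7876 mm.

7876 mm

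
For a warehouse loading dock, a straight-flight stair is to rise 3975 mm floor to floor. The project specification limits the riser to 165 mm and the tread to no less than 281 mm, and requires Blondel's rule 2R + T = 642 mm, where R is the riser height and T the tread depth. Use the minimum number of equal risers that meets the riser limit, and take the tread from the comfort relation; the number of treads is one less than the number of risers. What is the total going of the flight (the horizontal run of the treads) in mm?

7776 mm

3975 / 165 = 24.09, so 25 risers are needed.
Each riser is 3975/25 = 159 mm (≤ 165 mm).
From 2R + T = 642: T = 642 − 318 = 324 mm.
Going = (25 − 1) × 324 = 7776 mm.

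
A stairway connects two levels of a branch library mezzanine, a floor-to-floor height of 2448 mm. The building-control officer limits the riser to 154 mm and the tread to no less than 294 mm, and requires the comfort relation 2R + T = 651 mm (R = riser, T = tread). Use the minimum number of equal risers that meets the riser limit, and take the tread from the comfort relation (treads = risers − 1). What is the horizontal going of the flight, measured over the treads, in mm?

5175 mm

⌈2448/154⌉ = 16 risers.
Riser R = 2448 / 16 = 153 mm, within the 154 mm limit.
Tread T = 651 − 2 × 153 = 345 mm (≥ 294 mm).
16 risers give 15 treads; going = 15 × 345 = 5175 mm.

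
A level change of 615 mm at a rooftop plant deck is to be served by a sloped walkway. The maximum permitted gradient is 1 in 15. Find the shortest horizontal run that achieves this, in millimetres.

9225 mm

Run = rise × 15 = 615 × 15 = 9225 mm.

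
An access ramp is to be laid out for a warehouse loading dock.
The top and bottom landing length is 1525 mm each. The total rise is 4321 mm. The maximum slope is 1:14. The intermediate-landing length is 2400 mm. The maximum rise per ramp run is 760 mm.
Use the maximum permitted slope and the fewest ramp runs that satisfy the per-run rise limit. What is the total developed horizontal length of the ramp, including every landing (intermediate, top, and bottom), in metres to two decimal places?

75.54 m

4321 / 760 = 5.686 → round up to 6 ramp runs. That means 5 intermediate landings.
Horizontal run for 4321 mm of rise at 1:14 is 4321 × 14 = 60494 mm.
5 intermediate landings contribute 5 × 2400 = 12000 mm.
Top and bottom landings: 2 × 1525 = 3050 mm.
Total = 60494 + 12000 + 3050 = 75544 mm.
= 75.54 m.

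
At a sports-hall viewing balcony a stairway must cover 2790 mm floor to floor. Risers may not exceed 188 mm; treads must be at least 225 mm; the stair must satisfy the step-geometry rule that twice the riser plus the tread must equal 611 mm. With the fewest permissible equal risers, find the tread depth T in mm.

2790 / 188 = 14.840 → round up to 15 risers.
Each riser is 2790/15 = 186 mm (≤ 188 mm).
Tread T = 611 − 2 × 186 = 239 mm (≥ 225 mm).

239 mm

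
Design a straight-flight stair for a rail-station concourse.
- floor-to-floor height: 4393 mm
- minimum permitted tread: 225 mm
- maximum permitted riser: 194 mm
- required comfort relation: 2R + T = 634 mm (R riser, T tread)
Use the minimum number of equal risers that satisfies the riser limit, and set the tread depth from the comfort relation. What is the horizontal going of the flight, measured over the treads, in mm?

4393 / 194 = 22.64, so 23 risers are needed.
R = 4393 ÷ 23 = 191 mm.
Tread T = 634 − 2 × 191 = 252 mm (≥ 225 mm).
Treads = 23 − 1 = 22; going = 22 × 252 = 5544 mm.

5544 mm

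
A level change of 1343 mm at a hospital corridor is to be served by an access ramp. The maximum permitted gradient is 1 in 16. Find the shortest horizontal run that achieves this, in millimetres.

21488 mm

Run = rise × 16 = 1343 × 16 = 21488 mm.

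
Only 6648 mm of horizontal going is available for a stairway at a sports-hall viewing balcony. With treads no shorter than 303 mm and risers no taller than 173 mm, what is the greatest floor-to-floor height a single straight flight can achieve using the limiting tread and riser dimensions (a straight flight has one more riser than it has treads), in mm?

3806 mm

6648 / 303 = 21.94, so 21 treads fit.
Risers = treads + 1 = 22.
Maximum height = 22 × 173 = 3806 mm.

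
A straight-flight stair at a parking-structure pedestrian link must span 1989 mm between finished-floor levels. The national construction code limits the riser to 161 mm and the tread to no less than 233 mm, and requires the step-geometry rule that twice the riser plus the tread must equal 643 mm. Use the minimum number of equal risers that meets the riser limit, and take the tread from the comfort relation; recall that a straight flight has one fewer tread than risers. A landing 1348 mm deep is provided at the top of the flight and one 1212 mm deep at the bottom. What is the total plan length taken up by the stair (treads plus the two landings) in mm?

6604 mm

⌈1989/161⌉ = 13 risers.
Riser R = 1989 / 13 = 153 mm, within the 161 mm limit.
From 2R + T = 643: T = 643 − 306 = 337 mm.
13 risers give 12 treads; going = 12 × 337 = 4044 mm.
Enclosure = 4044 + 1348 + 1212 = 6604 mm.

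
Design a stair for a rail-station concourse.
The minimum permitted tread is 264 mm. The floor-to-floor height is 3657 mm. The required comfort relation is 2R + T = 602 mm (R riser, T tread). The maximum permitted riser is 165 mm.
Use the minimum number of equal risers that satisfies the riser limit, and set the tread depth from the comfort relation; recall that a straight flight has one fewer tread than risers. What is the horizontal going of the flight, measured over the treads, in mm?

6248 mm

At most 165 each: 3657/165 = 22.16, giving 23 risers.
R = 3657 ÷ 23 = 159 mm.
T = 602 − 2·159 = 284 mm, which satisfies the 264 mm minimum.
23 risers give 22 treads; going = 22 × 284 = 6248 mm.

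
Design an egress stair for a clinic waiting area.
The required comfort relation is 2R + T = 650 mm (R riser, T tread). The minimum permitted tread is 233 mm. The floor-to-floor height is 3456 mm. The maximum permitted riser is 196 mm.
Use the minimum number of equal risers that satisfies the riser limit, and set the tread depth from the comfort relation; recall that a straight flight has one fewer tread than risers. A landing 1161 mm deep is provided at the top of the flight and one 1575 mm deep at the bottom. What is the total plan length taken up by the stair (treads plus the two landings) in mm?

⌈3456/196⌉ = 18 risers.
Riser R = 3456 / 18 = 192 mm, within the 196 mm limit.
From 2R + T = 650: T = 650 − 384 = 266 mm.
Treads = 18 − 1 = 17; going = 17 × 266 = 4522 mm.
Add landings: 4522 + 1161 + 1575 = 7258 mm.

7258 mm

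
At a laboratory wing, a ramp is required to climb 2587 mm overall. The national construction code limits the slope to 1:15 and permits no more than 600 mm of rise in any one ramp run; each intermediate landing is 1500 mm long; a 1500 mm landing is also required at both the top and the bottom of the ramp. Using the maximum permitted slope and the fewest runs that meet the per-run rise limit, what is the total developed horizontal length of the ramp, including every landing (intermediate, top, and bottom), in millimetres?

47805 mm

At most 600 each: 2587/600 = 4.31, giving 5 ramp runs. That means 4 intermediate landings.
Horizontal run for 2587 mm of rise at 1:15 is 2587 × 15 = 38805 mm.
4 intermediate landings contribute 4 × 1500 = 6000 mm.
Top and bottom landings: 2 × 1500 = 3000 mm.
Total = 38805 + 6000 + 3000 = 47805 mm.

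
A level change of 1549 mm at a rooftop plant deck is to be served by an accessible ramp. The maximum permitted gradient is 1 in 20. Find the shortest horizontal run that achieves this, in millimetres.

Run = rise × 20 = 1549 × 20 = 30980 mm.

30980 mm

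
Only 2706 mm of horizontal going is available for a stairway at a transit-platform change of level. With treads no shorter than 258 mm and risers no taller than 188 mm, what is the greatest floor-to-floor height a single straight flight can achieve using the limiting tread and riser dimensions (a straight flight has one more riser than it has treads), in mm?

2068 mm

Treads that fit: ⌊2706 / 258⌋ = 10.
Risers = treads + 1 = 11.
Maximum height = 11 × 188 = 2068 mm.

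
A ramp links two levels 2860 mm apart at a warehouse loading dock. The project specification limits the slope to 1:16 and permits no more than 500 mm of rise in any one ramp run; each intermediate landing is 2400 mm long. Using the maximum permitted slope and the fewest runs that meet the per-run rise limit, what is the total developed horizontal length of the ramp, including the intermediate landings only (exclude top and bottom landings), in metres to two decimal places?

At most 500 each: 2860/500 = 5.72, giving 6 ramp runs. That means 5 intermediate landings.
Ramp run (horizontal) at 1:16: 2860 × 16 = 45760 mm.
Intermediate landings: 5 × 2400 = 12000 mm.
Total developed length = 45760 + 12000 = 57760 mm.
= 57.76 m.

57.76 m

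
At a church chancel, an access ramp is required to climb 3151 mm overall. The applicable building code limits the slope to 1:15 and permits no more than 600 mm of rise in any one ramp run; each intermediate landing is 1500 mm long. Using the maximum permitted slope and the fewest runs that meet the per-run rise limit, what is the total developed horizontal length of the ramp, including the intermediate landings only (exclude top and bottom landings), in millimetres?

⌈3151/600⌉ = 6 ramp runs. That means 5 intermediate landings.
Ramp run (horizontal) at 1:15: 3151 × 15 = 47265 mm.
Intermediate landings: 5 × 1500 = 7500 mm.
Total developed length = 47265 + 7500 = 54765 mm.

54765 mm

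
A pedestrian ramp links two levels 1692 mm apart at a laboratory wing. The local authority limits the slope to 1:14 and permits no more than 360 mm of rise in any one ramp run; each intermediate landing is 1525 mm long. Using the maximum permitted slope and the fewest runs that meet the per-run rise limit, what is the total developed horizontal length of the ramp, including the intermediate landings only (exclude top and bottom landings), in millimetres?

At most 360 each: 1692/360 = 4.70, giving 5 ramp runs. That means 4 intermediate landings.
Horizontal run for 1692 mm of rise at 1:14 is 1692 × 14 = 23688 mm.
Intermediate landings: 4 × 1525 = 6100 mm.
Total developed length = 23688 + 6100 = 29788 mm.

29788 mm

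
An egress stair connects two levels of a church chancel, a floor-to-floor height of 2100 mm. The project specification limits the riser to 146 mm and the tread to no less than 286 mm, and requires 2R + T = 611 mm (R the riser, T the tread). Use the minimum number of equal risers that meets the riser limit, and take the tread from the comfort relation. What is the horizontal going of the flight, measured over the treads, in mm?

2100 / 146 = 14.38, so 15 risers are needed.
Each riser is 2100/15 = 140 mm (≤ 146 mm).
From 2R + T = 611: T = 611 − 280 = 331 mm.
Treads = 15 − 1 = 14; going = 14 × 331 = 4634 mm.

4634 mm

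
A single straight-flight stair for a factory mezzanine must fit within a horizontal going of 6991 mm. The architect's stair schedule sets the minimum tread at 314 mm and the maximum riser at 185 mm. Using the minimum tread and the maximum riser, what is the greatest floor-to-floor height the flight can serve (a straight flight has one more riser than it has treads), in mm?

4255 mm

6991 / 314 = 22.26, so 22 treads fit.
Risers = treads + 1 = 23.
Maximum height = 23 × 185 = 4255 mm.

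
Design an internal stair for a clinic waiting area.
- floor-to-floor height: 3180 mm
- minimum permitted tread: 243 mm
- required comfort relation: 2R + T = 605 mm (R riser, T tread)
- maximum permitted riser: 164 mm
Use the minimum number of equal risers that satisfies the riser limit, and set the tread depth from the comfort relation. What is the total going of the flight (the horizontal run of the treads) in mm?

5453 mm

3180 / 164 = 19.39, so 20 risers are needed.
Each riser is 3180/20 = 159 mm (≤ 164 mm).
T = 605 − 2·159 = 287 mm, which satisfies the 243 mm minimum.
20 risers give 19 treads; going = 19 × 287 = 5453 mm.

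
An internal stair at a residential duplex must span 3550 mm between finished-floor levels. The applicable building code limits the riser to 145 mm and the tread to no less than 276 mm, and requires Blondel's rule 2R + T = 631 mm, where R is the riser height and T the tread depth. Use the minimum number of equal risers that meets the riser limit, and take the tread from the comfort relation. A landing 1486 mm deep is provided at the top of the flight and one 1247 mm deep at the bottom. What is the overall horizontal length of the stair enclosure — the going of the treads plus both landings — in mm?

11061 mm

3550 / 145 = 24.483 → round up to 25 risers.
Riser R = 3550 / 25 = 142 mm, within the 145 mm limit.
T = 631 − 2·142 = 347 mm, which satisfies the 276 mm minimum.
25 risers give 24 treads; going = 24 × 347 = 8328 mm.
Add landings: 8328 + 1486 + 1247 = 11061 mm.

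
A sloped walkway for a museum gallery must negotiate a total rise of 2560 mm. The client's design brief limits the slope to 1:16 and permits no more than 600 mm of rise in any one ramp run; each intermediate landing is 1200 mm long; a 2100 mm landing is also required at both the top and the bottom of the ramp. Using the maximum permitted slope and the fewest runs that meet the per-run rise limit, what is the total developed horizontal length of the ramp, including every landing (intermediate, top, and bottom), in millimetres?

49960 mm

2560 / 600 = 4.27, so 5 ramp runs are needed. That means 4 intermediate landings.
Horizontal run for 2560 mm of rise at 1:16 is 2560 × 16 = 40960 mm.
4 intermediate landings contribute 4 × 1200 = 4800 mm.
Top and bottom landings: 2 × 2100 = 4200 mm.
Total = 40960 + 4800 + 4200 = 49960 mm.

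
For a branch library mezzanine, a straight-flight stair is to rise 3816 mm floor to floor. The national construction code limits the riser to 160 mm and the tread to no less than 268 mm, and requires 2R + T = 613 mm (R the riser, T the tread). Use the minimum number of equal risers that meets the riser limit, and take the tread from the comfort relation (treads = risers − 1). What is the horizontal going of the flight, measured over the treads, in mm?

⌈3816/160⌉ = 24 risers.
Each riser is 3816/24 = 159 mm (≤ 160 mm).
T = 613 − 2·159 = 295 mm, which satisfies the 268 mm minimum.
Treads = 24 − 1 = 23; going = 23 × 295 = 6785 mm.

6785 mm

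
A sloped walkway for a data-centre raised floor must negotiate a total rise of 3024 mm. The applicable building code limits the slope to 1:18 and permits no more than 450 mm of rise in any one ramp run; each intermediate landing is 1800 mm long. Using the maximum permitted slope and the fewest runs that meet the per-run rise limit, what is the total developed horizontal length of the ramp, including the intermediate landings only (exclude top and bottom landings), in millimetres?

65232 mm

⌈3024/450⌉ = 7 ramp runs. That means 6 intermediate landings.
Ramp run (horizontal) at 1:18: 3024 × 18 = 54432 mm.
6 intermediate landings contribute 6 × 1800 = 10800 mm.
Total developed length = 54432 + 10800 = 65232 mm.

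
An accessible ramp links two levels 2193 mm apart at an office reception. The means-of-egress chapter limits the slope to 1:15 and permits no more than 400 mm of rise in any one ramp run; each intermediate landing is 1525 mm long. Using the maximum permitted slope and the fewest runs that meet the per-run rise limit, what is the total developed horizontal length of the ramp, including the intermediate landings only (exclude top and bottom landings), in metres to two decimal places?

40.52 m

⌈2193/400⌉ = 6 ramp runs. That means 5 intermediate landings.
Horizontal run for 2193 mm of rise at 1:15 is 2193 × 15 = 32895 mm.
Intermediate landings: 5 × 1525 = 7625 mm.
Total developed length = 32895 + 7625 = 40520 mm.
= 40.52 m.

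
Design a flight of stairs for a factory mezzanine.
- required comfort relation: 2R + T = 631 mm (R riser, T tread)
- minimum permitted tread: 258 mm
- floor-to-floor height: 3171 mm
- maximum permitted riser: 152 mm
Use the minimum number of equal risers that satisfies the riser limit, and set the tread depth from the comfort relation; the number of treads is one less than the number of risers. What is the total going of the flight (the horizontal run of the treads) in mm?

6580 mm

3171 / 152 = 20.862 → round up to 21 risers.
Each riser is 3171/21 = 151 mm (≤ 152 mm).
From 2R + T = 631: T = 631 − 302 = 329 mm.
21 risers give 20 treads; going = 20 × 329 = 6580 mm.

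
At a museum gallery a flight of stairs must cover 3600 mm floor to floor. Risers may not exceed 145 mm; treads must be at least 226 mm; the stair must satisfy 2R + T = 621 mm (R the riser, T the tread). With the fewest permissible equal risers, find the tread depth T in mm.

333 mm

3600 / 145 = 24.83, so 25 risers are needed.
R = 3600 ÷ 25 = 144 mm.
From 2R + T = 621: T = 621 − 288 = 333 mm.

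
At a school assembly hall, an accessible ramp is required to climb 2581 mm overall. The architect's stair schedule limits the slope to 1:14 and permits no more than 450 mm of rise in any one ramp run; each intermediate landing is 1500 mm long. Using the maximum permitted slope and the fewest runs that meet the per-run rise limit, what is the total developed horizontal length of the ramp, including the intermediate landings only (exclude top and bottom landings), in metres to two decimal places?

2581 / 450 = 5.74, so 6 ramp runs are needed. That means 5 intermediate landings.
Horizontal run for 2581 mm of rise at 1:14 is 2581 × 14 = 36134 mm.
Intermediate landings: 5 × 1500 = 7500 mm.
Total developed length = 36134 + 7500 = 43634 mm.
= 43.63 m.

43.63 m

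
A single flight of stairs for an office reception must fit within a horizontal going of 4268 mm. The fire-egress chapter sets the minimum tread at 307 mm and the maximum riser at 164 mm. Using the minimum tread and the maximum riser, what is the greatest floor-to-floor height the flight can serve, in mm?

2296 mm

Treads that fit: ⌊4268 / 307⌋ = 13.
Risers = treads + 1 = 14.
Maximum height = 14 × 164 = 2296 mm.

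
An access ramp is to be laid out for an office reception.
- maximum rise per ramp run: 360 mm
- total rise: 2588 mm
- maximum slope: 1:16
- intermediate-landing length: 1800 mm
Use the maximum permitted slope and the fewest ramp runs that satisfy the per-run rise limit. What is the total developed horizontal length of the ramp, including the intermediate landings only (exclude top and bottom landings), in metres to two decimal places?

54.01 m

2588 / 360 = 7.189 → round up to 8 ramp runs. That means 7 intermediate landings.
Horizontal run for 2588 mm of rise at 1:16 is 2588 × 16 = 41408 mm.
7 intermediate landings contribute 7 × 1800 = 12600 mm.
Total developed length = 41408 + 12600 = 54008 mm.
= 54.01 m.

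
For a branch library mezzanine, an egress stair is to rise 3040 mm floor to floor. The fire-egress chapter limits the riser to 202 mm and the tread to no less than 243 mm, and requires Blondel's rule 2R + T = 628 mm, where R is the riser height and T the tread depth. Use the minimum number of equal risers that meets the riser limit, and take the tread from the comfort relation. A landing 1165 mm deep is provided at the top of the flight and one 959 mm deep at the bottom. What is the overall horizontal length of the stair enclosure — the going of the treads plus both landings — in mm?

3040 / 202 = 15.05, so 16 risers are needed.
Each riser is 3040/16 = 190 mm (≤ 202 mm).
T = 628 − 2·190 = 248 mm, which satisfies the 243 mm minimum.
Going = (16 − 1) × 248 = 3720 mm.
Add landings: 3720 + 1165 + 959 = 5844 mm.

5844 mm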